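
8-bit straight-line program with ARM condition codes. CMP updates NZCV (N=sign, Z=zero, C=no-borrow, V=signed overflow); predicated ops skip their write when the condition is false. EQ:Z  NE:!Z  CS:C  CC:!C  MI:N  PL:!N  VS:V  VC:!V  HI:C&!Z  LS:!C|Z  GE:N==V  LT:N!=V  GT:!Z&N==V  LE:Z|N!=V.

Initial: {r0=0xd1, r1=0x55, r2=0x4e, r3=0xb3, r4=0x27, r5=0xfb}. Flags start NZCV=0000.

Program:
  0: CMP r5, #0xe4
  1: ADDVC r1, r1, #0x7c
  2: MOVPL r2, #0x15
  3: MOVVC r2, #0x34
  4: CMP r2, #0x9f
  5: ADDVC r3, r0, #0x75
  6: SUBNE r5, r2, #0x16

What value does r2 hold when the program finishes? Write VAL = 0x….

VAL = 0x34

0: ✓ CMP  NZCV=0010
1: ✓ ADDVC  r1←0xd1
2: ✓ MOVPL  r2←0x15
3: ✓ MOVVC  r2←0x34
4: ✓ CMP  NZCV=1001
5: · ADDVC
6: ✓ SUBNE  r5←0x1e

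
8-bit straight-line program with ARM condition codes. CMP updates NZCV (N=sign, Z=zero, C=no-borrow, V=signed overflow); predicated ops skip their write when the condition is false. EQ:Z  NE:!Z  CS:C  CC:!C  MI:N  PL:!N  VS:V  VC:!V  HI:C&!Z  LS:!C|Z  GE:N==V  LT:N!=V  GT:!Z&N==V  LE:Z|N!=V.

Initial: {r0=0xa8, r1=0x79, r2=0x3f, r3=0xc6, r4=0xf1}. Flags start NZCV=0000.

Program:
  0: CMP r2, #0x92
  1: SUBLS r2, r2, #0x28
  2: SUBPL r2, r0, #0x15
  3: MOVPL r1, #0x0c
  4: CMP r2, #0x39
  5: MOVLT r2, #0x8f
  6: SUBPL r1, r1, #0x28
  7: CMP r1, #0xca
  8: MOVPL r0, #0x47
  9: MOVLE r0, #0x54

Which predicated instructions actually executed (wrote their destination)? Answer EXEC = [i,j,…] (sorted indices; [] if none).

0: ✓ CMP  NZCV=1001
1: ✓ SUBLS  r2←0x17
2: · SUBPL
3: · MOVPL
4: ✓ CMP  NZCV=1000
5: ✓ MOVLT  r2←0x8f
6: · SUBPL
7: ✓ CMP  NZCV=1001
8: · MOVPL
9: · MOVLE

EXEC = [1,5]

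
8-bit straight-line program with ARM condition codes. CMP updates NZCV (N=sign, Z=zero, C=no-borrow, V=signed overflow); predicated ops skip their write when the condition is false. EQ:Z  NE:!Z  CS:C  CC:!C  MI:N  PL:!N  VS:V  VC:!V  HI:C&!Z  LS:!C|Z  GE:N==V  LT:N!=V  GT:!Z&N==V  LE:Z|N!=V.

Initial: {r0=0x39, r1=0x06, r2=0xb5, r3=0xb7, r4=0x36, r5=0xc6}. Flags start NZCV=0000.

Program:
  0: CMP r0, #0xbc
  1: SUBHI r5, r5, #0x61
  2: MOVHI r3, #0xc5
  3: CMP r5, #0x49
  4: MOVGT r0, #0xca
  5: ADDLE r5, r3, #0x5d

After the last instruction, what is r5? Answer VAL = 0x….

VAL = 0x14

0: ✓ CMP  NZCV=0000
1: · SUBHI
2: · MOVHI
3: ✓ CMP  NZCV=0011
4: · MOVGT
5: ✓ ADDLE  r5←0x14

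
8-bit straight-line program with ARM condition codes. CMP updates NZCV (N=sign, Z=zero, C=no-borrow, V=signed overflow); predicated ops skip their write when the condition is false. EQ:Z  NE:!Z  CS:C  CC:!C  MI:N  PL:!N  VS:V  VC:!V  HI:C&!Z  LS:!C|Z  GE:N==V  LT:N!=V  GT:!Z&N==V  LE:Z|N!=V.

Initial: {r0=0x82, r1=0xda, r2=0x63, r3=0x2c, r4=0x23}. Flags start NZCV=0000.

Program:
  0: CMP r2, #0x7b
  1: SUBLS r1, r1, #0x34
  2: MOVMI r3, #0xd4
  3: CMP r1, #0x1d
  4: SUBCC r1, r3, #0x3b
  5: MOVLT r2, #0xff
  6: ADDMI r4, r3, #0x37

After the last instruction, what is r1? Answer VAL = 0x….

0: ✓ CMP  NZCV=1000
1: ✓ SUBLS  r1←0xa6
2: ✓ MOVMI  r3←0xd4
3: ✓ CMP  NZCV=1010
4: · SUBCC
5: ✓ MOVLT  r2←0xff
6: ✓ ADDMI  r4←0x0b

VAL = 0xa6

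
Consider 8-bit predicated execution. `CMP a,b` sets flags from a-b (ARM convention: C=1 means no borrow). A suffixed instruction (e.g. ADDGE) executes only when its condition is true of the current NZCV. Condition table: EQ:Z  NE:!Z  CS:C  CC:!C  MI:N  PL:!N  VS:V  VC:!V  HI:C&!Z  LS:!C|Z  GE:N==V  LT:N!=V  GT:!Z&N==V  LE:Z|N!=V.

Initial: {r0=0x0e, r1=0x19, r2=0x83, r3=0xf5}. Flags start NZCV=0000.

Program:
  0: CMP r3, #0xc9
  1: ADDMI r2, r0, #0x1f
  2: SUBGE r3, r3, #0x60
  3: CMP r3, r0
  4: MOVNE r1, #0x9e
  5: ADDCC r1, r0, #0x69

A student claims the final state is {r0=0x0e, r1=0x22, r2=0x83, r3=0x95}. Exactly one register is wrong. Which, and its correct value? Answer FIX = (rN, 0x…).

0: ✓ CMP  NZCV=0010
1: · ADDMI
2: ✓ SUBGE  r3←0x95
3: ✓ CMP  NZCV=1010
4: ✓ MOVNE  r1←0x9e
5: · ADDCC

FIX = (r1, 0x9e)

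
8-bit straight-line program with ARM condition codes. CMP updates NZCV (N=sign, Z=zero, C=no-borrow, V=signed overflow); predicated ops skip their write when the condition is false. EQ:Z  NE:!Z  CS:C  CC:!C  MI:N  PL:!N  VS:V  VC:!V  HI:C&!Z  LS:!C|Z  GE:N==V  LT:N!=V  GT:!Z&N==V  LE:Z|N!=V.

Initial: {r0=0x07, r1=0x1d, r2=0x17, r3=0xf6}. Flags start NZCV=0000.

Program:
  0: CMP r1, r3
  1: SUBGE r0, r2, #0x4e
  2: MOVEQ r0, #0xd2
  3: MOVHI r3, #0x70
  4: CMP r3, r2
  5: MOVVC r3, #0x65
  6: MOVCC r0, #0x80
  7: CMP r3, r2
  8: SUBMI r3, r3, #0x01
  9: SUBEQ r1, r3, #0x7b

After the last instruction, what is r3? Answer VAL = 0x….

VAL = 0x65

0: ✓ CMP  NZCV=0000
1: ✓ SUBGE  r0←0xc9
2: · MOVEQ
3: · MOVHI
4: ✓ CMP  NZCV=1010
5: ✓ MOVVC  r3←0x65
6: · MOVCC
7: ✓ CMP  NZCV=0010
8: · SUBMI
9: · SUBEQ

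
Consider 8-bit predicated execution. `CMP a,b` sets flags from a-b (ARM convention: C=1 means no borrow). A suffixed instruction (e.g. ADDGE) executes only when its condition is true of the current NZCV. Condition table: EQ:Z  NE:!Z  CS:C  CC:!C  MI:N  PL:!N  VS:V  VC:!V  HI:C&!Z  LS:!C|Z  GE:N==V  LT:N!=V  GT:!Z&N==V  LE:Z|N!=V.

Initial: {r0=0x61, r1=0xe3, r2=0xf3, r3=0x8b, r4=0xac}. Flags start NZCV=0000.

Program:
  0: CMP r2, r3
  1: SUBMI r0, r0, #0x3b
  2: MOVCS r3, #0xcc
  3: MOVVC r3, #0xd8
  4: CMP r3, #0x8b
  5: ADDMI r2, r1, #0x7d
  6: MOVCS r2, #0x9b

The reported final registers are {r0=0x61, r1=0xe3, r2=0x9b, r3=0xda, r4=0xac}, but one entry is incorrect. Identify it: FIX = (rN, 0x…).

0: ✓ CMP  NZCV=0010
1: · SUBMI
2: ✓ MOVCS  r3←0xcc
3: ✓ MOVVC  r3←0xd8
4: ✓ CMP  NZCV=0010
5: · ADDMI
6: ✓ MOVCS  r2←0x9b

FIX = (r3, 0xd8)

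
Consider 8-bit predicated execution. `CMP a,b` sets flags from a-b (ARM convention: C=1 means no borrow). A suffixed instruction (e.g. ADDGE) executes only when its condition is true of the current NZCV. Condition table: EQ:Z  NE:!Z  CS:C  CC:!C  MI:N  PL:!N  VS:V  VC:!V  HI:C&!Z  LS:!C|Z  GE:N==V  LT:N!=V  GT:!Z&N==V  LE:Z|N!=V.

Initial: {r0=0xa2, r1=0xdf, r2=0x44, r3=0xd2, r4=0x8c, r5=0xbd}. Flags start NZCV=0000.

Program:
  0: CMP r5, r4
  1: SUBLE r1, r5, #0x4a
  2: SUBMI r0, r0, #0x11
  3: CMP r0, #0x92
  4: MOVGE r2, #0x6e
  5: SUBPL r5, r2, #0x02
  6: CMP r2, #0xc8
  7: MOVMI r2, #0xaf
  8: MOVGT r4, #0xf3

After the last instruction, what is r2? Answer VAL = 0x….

0: ✓ CMP  NZCV=0010
1: · SUBLE
2: · SUBMI
3: ✓ CMP  NZCV=0010
4: ✓ MOVGE  r2←0x6e
5: ✓ SUBPL  r5←0x6c
6: ✓ CMP  NZCV=1001
7: ✓ MOVMI  r2←0xaf
8: ✓ MOVGT  r4←0xf3

VAL = 0xaf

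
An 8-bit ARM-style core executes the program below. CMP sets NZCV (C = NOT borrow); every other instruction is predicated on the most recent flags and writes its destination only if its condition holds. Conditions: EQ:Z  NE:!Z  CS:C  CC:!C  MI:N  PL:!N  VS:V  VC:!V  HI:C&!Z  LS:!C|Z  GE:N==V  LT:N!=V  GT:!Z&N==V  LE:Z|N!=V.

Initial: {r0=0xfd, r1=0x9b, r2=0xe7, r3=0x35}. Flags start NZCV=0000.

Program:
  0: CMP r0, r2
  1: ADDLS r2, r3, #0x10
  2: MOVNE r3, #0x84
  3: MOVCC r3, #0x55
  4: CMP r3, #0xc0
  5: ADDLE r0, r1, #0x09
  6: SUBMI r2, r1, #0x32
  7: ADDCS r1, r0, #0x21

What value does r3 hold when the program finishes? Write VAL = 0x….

VAL = 0x84

0: ✓ CMP  NZCV=0010
1: · ADDLS
2: ✓ MOVNE  r3←0x84
3: · MOVCC
4: ✓ CMP  NZCV=1000
5: ✓ ADDLE  r0←0xa4
6: ✓ SUBMI  r2←0x69
7: · ADDCS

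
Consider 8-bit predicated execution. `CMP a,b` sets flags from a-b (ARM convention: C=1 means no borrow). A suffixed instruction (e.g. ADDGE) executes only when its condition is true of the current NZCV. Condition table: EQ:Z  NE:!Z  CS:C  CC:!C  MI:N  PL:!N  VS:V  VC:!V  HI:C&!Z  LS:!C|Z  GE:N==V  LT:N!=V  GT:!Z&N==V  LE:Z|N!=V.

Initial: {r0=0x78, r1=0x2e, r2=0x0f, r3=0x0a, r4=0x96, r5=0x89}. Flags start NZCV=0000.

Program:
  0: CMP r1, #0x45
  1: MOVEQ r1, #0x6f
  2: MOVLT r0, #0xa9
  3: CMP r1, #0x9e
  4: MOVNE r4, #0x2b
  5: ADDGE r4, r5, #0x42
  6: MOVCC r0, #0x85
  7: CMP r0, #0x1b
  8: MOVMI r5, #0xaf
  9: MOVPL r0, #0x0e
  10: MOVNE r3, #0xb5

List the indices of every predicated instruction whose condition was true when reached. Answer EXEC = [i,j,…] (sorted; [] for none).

EXEC = [2,4,5,6,9,10]

[0] flags=1000 → (cmp)
[1] flags=1000 EQ?F → skip
[2] flags=1000 LT?T → r0=0xa9
[3] flags=1001 → (cmp)
[4] flags=1001 NE?T → r4=0x2b
[5] flags=1001 GE?T → r4=0xcb
[6] flags=1001 CC?T → r0=0x85
[7] flags=0011 → (cmp)
[8] flags=0011 MI?F → skip
[9] flags=0011 PL?T → r0=0x0e
[10] flags=0011 NE?T → r3=0xb5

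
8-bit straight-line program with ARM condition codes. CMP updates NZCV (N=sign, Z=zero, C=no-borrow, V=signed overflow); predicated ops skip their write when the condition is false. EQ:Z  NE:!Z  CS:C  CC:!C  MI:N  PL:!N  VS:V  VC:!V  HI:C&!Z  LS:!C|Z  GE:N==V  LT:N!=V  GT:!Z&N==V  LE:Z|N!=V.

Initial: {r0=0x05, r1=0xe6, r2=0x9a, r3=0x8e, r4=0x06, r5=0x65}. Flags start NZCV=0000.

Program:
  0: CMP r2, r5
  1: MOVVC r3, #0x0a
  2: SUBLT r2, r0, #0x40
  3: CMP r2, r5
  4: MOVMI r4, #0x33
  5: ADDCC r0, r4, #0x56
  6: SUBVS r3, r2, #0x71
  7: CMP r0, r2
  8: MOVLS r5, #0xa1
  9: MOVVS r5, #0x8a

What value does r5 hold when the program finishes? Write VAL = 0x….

VAL = 0xa1

0: ✓ CMP  NZCV=0011
1: · MOVVC
2: ✓ SUBLT  r2←0xc5
3: ✓ CMP  NZCV=0011
4: · MOVMI
5: · ADDCC
6: ✓ SUBVS  r3←0x54
7: ✓ CMP  NZCV=0000
8: ✓ MOVLS  r5←0xa1
9: · MOVVS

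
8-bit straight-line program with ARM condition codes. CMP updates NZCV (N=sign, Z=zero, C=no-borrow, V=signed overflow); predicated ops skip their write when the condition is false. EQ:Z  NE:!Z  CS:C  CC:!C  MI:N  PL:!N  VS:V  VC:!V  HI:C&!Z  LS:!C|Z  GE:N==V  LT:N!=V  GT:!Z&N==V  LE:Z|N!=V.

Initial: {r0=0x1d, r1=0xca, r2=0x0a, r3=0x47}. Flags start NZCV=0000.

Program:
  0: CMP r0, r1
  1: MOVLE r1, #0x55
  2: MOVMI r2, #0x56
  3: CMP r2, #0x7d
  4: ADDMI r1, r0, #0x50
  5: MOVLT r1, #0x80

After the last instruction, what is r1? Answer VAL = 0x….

VAL = 0x80

0: ✓ CMP  NZCV=0000
1: · MOVLE
2: · MOVMI
3: ✓ CMP  NZCV=1000
4: ✓ ADDMI  r1←0x6d
5: ✓ MOVLT  r1←0x80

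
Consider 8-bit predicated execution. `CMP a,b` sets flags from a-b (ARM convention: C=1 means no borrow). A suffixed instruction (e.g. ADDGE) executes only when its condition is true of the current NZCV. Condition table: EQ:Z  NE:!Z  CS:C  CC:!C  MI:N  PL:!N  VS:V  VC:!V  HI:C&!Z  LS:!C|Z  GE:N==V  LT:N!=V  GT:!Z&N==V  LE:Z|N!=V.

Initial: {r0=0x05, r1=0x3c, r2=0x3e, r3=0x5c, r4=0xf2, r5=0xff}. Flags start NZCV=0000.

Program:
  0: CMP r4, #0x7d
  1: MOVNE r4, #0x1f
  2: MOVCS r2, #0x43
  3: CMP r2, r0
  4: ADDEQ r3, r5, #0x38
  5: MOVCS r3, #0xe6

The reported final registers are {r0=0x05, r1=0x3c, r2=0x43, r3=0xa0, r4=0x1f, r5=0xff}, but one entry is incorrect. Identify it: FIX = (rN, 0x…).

FIX = (r3, 0xe6)

[0] flags=0011 → (cmp)
[1] flags=0011 NE?T → r4=0x1f
[2] flags=0011 CS?T → r2=0x43
[3] flags=0010 → (cmp)
[4] flags=0010 EQ?F → skip
[5] flags=0010 CS?T → r3=0xe6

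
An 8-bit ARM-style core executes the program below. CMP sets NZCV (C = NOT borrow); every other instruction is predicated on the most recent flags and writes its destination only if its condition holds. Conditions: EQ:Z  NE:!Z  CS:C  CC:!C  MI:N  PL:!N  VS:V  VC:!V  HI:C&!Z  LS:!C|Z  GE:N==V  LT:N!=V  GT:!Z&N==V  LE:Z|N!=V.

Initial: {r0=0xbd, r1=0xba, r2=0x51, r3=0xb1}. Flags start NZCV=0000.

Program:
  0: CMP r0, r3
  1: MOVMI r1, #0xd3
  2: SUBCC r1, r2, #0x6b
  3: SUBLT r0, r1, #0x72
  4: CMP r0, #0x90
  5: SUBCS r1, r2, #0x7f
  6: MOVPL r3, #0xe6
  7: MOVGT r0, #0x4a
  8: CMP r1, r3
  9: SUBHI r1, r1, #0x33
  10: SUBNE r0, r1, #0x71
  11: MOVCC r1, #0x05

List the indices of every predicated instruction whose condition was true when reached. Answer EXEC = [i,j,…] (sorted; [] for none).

EXEC = [5,6,7,10,11]

0: ✓ CMP  NZCV=0010
1: · MOVMI
2: · SUBCC
3: · SUBLT
4: ✓ CMP  NZCV=0010
5: ✓ SUBCS  r1←0xd2
6: ✓ MOVPL  r3←0xe6
7: ✓ MOVGT  r0←0x4a
8: ✓ CMP  NZCV=1000
9: · SUBHI
10: ✓ SUBNE  r0←0x61
11: ✓ MOVCC  r1←0x05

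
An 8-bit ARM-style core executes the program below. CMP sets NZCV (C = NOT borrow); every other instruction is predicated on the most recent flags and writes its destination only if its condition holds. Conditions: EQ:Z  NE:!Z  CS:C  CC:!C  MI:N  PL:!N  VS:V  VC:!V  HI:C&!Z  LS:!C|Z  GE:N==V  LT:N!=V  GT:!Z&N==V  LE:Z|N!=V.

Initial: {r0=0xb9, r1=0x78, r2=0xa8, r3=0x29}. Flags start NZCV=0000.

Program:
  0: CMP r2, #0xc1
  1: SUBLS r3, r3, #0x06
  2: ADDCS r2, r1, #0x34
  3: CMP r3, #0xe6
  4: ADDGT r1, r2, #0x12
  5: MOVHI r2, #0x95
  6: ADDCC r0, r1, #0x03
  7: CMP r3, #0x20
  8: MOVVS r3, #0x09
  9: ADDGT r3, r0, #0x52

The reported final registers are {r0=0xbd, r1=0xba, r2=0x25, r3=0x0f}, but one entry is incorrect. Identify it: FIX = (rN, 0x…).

FIX = (r2, 0xa8)

[0] flags=1000 → (cmp)
[1] flags=1000 LS?T → r3=0x23
[2] flags=1000 CS?F → skip
[3] flags=0000 → (cmp)
[4] flags=0000 GT?T → r1=0xba
[5] flags=0000 HI?F → skip
[6] flags=0000 CC?T → r0=0xbd
[7] flags=0010 → (cmp)
[8] flags=0010 VS?F → skip
[9] flags=0010 GT?T → r3=0x0f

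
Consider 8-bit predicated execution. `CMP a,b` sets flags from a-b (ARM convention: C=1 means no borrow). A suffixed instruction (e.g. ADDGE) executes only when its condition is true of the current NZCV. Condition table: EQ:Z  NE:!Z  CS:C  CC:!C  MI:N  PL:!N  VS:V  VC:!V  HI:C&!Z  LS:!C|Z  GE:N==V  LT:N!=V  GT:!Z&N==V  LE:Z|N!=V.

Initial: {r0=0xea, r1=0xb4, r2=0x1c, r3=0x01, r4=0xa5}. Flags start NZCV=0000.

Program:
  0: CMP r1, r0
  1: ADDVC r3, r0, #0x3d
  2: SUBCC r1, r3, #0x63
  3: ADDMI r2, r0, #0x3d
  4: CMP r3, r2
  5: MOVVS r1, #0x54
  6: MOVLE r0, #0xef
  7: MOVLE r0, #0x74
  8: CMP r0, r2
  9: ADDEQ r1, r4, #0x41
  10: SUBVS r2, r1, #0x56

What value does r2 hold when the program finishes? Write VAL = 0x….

VAL = 0x27

0: ✓ CMP  NZCV=1000
1: ✓ ADDVC  r3←0x27
2: ✓ SUBCC  r1←0xc4
3: ✓ ADDMI  r2←0x27
4: ✓ CMP  NZCV=0110
5: · MOVVS
6: ✓ MOVLE  r0←0xef
7: ✓ MOVLE  r0←0x74
8: ✓ CMP  NZCV=0010
9: · ADDEQ
10: · SUBVS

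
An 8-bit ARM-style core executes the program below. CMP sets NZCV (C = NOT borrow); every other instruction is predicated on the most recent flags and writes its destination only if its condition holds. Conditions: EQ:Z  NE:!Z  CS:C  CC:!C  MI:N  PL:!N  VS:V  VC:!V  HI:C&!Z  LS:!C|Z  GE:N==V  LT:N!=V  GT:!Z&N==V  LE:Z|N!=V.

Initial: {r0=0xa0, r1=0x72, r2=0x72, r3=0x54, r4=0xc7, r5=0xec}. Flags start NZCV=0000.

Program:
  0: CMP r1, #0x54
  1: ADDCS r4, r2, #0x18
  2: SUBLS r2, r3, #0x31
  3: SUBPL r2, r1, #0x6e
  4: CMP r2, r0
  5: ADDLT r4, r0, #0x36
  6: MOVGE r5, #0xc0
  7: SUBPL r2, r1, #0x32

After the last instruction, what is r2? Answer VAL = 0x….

VAL = 0x40

0: ✓ CMP  NZCV=0010
1: ✓ ADDCS  r4←0x8a
2: · SUBLS
3: ✓ SUBPL  r2←0x04
4: ✓ CMP  NZCV=0000
5: · ADDLT
6: ✓ MOVGE  r5←0xc0
7: ✓ SUBPL  r2←0x40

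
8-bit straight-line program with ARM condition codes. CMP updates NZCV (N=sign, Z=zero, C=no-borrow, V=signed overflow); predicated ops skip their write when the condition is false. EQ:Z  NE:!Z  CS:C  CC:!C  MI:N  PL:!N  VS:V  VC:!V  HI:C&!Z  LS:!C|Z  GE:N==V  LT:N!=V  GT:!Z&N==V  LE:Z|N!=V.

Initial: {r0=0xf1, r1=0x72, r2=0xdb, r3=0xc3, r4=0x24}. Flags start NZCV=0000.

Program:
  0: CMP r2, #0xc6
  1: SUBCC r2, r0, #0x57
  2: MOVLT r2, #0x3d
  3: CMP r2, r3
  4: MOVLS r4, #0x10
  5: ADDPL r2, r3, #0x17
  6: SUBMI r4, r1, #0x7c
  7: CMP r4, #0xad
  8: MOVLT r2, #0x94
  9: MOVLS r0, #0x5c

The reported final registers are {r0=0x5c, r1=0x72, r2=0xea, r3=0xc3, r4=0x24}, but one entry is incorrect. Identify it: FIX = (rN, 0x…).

[0] flags=0010 → (cmp)
[1] flags=0010 CC?F → skip
[2] flags=0010 LT?F → skip
[3] flags=0010 → (cmp)
[4] flags=0010 LS?F → skip
[5] flags=0010 PL?T → r2=0xda
[6] flags=0010 MI?F → skip
[7] flags=0000 → (cmp)
[8] flags=0000 LT?F → skip
[9] flags=0000 LS?T → r0=0x5c

FIX = (r2, 0xda)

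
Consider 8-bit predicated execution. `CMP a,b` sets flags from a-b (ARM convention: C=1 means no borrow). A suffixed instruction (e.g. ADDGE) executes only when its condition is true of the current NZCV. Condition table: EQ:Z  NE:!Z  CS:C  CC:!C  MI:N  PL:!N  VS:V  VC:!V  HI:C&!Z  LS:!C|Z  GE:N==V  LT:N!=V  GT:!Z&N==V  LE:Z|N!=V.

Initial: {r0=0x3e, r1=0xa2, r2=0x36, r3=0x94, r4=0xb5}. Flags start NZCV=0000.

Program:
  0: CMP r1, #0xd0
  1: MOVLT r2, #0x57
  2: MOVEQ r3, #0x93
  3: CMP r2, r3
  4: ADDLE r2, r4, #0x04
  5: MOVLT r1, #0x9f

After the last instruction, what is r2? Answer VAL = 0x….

VAL = 0x57

0: ✓ CMP  NZCV=1000
1: ✓ MOVLT  r2←0x57
2: · MOVEQ
3: ✓ CMP  NZCV=1001
4: · ADDLE
5: · MOVLT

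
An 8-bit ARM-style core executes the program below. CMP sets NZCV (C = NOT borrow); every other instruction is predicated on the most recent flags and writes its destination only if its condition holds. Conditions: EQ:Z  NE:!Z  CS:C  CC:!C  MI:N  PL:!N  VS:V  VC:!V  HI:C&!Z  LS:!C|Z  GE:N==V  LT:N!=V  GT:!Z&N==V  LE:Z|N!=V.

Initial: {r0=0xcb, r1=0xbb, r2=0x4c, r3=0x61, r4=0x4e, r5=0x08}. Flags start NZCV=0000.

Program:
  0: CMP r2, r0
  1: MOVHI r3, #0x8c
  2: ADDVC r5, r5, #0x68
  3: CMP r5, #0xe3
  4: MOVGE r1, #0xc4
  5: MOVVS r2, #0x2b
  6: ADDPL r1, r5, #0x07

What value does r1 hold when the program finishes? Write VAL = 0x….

VAL = 0x0f

0: ✓ CMP  NZCV=1001
1: · MOVHI
2: · ADDVC
3: ✓ CMP  NZCV=0000
4: ✓ MOVGE  r1←0xc4
5: · MOVVS
6: ✓ ADDPL  r1←0x0f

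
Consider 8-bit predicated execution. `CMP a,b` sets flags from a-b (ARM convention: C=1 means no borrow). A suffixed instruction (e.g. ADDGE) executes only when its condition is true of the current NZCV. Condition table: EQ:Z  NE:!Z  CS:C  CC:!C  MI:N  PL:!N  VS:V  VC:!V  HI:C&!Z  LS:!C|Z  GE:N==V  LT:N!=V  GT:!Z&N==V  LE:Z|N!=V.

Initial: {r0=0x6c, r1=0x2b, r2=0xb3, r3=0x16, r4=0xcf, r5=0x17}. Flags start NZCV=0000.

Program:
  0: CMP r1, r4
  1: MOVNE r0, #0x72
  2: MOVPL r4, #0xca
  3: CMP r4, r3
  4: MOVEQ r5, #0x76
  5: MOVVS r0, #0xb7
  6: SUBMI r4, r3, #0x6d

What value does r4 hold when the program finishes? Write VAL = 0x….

0: ✓ CMP  NZCV=0000
1: ✓ MOVNE  r0←0x72
2: ✓ MOVPL  r4←0xca
3: ✓ CMP  NZCV=1010
4: · MOVEQ
5: · MOVVS
6: ✓ SUBMI  r4←0xa9

VAL = 0xa9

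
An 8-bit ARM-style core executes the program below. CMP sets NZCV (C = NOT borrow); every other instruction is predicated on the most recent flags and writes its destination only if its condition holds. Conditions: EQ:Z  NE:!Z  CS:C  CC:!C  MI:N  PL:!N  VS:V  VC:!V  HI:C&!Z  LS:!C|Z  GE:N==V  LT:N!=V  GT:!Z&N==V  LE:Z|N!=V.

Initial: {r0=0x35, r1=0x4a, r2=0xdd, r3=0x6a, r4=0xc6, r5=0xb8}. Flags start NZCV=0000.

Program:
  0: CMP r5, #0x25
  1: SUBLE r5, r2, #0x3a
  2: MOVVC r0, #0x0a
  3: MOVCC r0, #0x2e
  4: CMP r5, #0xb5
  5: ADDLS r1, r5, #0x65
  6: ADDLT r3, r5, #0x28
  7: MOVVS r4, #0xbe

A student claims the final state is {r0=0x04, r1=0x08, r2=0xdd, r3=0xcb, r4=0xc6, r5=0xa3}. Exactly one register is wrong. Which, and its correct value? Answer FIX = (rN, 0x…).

0: ✓ CMP  NZCV=1010
1: ✓ SUBLE  r5←0xa3
2: ✓ MOVVC  r0←0x0a
3: · MOVCC
4: ✓ CMP  NZCV=1000
5: ✓ ADDLS  r1←0x08
6: ✓ ADDLT  r3←0xcb
7: · MOVVS

FIX = (r0, 0x0a)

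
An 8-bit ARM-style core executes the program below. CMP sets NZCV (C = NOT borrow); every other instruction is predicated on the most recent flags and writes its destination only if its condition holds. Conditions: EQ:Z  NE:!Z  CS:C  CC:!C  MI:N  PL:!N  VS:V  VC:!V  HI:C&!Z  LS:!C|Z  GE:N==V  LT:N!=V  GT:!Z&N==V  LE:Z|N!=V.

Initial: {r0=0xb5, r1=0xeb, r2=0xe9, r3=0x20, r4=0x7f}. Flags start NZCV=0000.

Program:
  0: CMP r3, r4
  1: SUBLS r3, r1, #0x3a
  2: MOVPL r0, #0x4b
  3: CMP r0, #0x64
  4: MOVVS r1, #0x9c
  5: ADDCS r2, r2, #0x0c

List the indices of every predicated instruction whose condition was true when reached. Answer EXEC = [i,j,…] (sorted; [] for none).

0: ✓ CMP  NZCV=1000
1: ✓ SUBLS  r3←0xb1
2: · MOVPL
3: ✓ CMP  NZCV=0011
4: ✓ MOVVS  r1←0x9c
5: ✓ ADDCS  r2←0xf5

EXEC = [1,4,5]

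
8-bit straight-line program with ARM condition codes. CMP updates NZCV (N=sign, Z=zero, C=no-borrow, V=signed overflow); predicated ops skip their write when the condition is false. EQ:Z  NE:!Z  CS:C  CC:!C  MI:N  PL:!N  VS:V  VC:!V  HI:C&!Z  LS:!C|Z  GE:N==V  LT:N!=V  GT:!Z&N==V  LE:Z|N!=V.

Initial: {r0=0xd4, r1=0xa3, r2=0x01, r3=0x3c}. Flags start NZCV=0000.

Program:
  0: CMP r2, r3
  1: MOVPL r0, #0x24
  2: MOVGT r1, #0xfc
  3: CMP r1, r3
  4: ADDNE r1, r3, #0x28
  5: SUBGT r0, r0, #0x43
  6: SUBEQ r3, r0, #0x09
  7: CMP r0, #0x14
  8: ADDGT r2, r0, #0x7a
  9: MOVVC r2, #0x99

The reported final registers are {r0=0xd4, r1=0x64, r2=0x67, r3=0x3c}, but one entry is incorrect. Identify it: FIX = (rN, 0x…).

0: ✓ CMP  NZCV=1000
1: · MOVPL
2: · MOVGT
3: ✓ CMP  NZCV=0011
4: ✓ ADDNE  r1←0x64
5: · SUBGT
6: · SUBEQ
7: ✓ CMP  NZCV=1010
8: · ADDGT
9: ✓ MOVVC  r2←0x99

FIX = (r2, 0x99)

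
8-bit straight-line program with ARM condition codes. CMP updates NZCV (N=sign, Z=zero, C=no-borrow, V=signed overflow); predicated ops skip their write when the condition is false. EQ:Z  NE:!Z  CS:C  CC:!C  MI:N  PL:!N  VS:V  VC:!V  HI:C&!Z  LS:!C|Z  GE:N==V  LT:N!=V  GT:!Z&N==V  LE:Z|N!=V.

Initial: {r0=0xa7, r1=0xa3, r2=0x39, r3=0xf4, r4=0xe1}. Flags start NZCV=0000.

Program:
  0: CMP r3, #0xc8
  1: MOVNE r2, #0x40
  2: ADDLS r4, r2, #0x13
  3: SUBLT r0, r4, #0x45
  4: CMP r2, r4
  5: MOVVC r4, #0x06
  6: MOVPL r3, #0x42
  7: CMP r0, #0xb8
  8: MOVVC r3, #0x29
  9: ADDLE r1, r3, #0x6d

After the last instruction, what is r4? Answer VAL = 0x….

[0] flags=0010 → (cmp)
[1] flags=0010 NE?T → r2=0x40
[2] flags=0010 LS?F → skip
[3] flags=0010 LT?F → skip
[4] flags=0000 → (cmp)
[5] flags=0000 VC?T → r4=0x06
[6] flags=0000 PL?T → r3=0x42
[7] flags=1000 → (cmp)
[8] flags=1000 VC?T → r3=0x29
[9] flags=1000 LE?T → r1=0x96

VAL = 0x06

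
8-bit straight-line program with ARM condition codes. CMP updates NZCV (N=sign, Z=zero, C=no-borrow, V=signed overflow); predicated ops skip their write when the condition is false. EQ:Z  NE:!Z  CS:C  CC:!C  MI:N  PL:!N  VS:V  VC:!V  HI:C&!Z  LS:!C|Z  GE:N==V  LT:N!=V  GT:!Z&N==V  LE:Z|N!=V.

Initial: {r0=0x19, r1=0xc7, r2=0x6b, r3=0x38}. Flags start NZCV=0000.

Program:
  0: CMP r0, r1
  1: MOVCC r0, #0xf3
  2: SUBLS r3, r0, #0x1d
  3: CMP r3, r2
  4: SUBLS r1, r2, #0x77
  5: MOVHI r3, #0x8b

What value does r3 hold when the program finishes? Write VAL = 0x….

0: ✓ CMP  NZCV=0000
1: ✓ MOVCC  r0←0xf3
2: ✓ SUBLS  r3←0xd6
3: ✓ CMP  NZCV=0011
4: · SUBLS
5: ✓ MOVHI  r3←0x8b

VAL = 0x8b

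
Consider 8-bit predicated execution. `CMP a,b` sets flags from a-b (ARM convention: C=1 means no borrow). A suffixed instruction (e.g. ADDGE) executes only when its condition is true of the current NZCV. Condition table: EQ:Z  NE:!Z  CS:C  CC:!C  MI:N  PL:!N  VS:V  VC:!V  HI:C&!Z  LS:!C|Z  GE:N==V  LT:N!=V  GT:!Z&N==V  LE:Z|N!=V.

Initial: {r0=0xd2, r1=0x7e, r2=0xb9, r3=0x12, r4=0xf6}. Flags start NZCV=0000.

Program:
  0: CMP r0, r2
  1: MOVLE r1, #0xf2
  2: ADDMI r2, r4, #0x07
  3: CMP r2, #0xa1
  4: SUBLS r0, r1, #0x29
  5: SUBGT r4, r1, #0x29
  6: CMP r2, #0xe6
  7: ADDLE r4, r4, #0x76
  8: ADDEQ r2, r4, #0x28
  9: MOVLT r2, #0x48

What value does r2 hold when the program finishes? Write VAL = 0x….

0: ✓ CMP  NZCV=0010
1: · MOVLE
2: · ADDMI
3: ✓ CMP  NZCV=0010
4: · SUBLS
5: ✓ SUBGT  r4←0x55
6: ✓ CMP  NZCV=1000
7: ✓ ADDLE  r4←0xcb
8: · ADDEQ
9: ✓ MOVLT  r2←0x48

VAL = 0x48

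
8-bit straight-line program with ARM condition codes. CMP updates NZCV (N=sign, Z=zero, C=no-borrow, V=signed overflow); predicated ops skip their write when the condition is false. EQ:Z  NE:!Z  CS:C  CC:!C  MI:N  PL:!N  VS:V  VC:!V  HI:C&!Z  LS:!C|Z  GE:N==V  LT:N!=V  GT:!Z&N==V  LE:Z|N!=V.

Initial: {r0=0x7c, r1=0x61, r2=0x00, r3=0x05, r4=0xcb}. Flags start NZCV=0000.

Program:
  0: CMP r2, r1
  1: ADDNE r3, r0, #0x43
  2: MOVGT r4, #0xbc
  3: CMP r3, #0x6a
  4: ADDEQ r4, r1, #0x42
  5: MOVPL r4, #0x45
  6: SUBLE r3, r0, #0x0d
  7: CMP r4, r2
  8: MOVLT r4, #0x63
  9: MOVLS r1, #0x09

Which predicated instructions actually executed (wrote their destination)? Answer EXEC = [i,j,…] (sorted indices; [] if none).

EXEC = [1,5,6]

0: ✓ CMP  NZCV=1000
1: ✓ ADDNE  r3←0xbf
2: · MOVGT
3: ✓ CMP  NZCV=0011
4: · ADDEQ
5: ✓ MOVPL  r4←0x45
6: ✓ SUBLE  r3←0x6f
7: ✓ CMP  NZCV=0010
8: · MOVLT
9: · MOVLS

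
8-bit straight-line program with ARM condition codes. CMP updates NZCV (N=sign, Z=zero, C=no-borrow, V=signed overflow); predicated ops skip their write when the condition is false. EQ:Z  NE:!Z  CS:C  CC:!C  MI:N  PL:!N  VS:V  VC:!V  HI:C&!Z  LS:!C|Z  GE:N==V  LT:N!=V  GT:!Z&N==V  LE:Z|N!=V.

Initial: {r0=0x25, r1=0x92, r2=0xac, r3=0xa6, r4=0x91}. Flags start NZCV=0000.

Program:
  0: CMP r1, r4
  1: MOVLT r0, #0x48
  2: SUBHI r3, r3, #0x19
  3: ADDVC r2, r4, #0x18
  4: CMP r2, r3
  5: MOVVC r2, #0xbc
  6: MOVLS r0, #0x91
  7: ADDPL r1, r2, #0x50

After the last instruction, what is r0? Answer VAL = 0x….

0: ✓ CMP  NZCV=0010
1: · MOVLT
2: ✓ SUBHI  r3←0x8d
3: ✓ ADDVC  r2←0xa9
4: ✓ CMP  NZCV=0010
5: ✓ MOVVC  r2←0xbc
6: · MOVLS
7: ✓ ADDPL  r1←0x0c

VAL = 0x25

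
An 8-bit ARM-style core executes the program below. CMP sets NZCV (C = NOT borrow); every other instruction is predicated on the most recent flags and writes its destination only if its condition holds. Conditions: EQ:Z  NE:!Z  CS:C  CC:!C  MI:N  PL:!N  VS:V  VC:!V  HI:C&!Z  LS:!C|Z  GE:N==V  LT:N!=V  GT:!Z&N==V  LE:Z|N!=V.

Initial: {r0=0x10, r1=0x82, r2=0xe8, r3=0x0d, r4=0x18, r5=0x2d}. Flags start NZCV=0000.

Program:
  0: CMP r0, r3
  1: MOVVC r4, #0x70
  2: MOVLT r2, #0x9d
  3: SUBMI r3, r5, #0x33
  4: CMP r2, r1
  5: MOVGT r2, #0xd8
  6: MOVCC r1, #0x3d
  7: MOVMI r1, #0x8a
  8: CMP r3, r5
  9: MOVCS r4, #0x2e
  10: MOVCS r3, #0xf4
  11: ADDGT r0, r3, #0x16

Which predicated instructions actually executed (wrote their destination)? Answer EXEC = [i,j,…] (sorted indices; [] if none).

EXEC = [1,5]

[0] flags=0010 → (cmp)
[1] flags=0010 VC?T → r4=0x70
[2] flags=0010 LT?F → skip
[3] flags=0010 MI?F → skip
[4] flags=0010 → (cmp)
[5] flags=0010 GT?T → r2=0xd8
[6] flags=0010 CC?F → skip
[7] flags=0010 MI?F → skip
[8] flags=1000 → (cmp)
[9] flags=1000 CS?F → skip
[10] flags=1000 CS?F → skip
[11] flags=1000 GT?F → skip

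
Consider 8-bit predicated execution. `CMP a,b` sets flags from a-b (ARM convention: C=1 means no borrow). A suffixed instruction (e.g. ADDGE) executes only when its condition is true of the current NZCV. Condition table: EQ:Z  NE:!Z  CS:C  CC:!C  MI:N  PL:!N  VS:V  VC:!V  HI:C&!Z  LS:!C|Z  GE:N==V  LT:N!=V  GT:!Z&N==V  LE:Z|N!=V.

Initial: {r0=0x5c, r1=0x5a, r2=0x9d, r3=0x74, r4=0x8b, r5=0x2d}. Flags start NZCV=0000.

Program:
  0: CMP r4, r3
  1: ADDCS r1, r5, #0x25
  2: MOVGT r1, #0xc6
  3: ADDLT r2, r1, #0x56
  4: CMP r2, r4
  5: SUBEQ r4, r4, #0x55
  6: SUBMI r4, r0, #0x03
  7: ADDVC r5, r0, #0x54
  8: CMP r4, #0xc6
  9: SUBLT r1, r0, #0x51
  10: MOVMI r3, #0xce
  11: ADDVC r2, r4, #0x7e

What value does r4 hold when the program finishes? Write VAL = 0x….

VAL = 0x8b

0: ✓ CMP  NZCV=0011
1: ✓ ADDCS  r1←0x52
2: · MOVGT
3: ✓ ADDLT  r2←0xa8
4: ✓ CMP  NZCV=0010
5: · SUBEQ
6: · SUBMI
7: ✓ ADDVC  r5←0xb0
8: ✓ CMP  NZCV=1000
9: ✓ SUBLT  r1←0x0b
10: ✓ MOVMI  r3←0xce
11: ✓ ADDVC  r2←0x09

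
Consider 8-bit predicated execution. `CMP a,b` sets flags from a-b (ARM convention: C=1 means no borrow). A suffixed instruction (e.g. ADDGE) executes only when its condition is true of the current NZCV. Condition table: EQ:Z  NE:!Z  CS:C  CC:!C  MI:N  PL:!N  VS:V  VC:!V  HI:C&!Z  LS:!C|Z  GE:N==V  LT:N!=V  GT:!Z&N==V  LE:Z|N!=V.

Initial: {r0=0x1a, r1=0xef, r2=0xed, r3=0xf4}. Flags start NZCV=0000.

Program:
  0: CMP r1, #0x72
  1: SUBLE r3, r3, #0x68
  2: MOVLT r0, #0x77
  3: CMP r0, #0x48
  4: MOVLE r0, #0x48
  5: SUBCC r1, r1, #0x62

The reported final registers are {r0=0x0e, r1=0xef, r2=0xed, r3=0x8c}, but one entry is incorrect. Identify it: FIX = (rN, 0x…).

FIX = (r0, 0x77)

0: ✓ CMP  NZCV=0011
1: ✓ SUBLE  r3←0x8c
2: ✓ MOVLT  r0←0x77
3: ✓ CMP  NZCV=0010
4: · MOVLE
5: · SUBCC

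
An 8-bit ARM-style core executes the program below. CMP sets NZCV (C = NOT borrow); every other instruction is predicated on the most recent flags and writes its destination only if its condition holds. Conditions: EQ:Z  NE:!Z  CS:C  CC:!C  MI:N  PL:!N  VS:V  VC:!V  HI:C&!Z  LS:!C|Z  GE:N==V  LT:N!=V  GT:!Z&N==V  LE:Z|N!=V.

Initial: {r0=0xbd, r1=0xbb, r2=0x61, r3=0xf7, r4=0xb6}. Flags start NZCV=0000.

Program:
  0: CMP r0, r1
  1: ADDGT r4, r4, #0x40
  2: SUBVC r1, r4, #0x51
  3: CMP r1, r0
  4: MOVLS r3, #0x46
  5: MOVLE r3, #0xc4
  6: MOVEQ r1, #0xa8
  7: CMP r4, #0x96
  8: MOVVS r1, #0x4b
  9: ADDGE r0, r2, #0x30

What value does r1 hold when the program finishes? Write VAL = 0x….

VAL = 0xa5

[0] flags=0010 → (cmp)
[1] flags=0010 GT?T → r4=0xf6
[2] flags=0010 VC?T → r1=0xa5
[3] flags=1000 → (cmp)
[4] flags=1000 LS?T → r3=0x46
[5] flags=1000 LE?T → r3=0xc4
[6] flags=1000 EQ?F → skip
[7] flags=0010 → (cmp)
[8] flags=0010 VS?F → skip
[9] flags=0010 GE?T → r0=0x91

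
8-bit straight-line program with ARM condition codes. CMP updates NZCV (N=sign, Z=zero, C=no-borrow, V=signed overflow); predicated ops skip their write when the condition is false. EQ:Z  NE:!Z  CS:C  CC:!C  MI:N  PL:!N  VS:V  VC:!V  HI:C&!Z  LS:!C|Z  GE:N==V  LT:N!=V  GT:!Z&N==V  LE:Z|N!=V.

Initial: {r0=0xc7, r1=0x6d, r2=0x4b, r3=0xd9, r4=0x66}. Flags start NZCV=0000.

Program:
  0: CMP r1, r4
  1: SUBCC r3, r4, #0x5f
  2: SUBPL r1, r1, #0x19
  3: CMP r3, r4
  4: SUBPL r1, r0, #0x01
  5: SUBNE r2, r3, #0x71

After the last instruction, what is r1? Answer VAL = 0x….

VAL = 0xc6

[0] flags=0010 → (cmp)
[1] flags=0010 CC?F → skip
[2] flags=0010 PL?T → r1=0x54
[3] flags=0011 → (cmp)
[4] flags=0011 PL?T → r1=0xc6
[5] flags=0011 NE?T → r2=0x68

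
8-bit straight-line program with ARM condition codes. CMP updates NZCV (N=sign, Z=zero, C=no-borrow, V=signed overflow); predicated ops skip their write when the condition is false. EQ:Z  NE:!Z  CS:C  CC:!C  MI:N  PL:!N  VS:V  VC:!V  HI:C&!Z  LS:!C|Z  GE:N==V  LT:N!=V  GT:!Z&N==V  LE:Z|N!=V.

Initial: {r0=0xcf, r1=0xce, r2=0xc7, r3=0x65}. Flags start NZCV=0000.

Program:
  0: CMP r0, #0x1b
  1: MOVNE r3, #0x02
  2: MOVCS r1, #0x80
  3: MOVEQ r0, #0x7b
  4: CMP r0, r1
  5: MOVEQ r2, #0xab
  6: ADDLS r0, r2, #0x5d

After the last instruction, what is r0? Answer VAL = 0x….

VAL = 0xcf

0: ✓ CMP  NZCV=1010
1: ✓ MOVNE  r3←0x02
2: ✓ MOVCS  r1←0x80
3: · MOVEQ
4: ✓ CMP  NZCV=0010
5: · MOVEQ
6: · ADDLS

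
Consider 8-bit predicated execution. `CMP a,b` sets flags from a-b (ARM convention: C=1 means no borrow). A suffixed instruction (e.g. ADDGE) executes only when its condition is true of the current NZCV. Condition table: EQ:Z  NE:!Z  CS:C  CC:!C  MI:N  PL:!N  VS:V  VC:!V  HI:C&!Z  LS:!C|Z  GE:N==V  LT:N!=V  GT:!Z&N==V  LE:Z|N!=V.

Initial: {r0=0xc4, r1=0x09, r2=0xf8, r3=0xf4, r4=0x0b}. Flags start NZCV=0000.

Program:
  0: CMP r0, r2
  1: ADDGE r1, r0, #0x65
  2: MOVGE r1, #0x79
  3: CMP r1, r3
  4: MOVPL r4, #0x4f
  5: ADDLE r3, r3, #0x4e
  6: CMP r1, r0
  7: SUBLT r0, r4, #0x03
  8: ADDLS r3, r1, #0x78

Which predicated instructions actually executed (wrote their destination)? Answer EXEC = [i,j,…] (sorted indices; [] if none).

0: ✓ CMP  NZCV=1000
1: · ADDGE
2: · MOVGE
3: ✓ CMP  NZCV=0000
4: ✓ MOVPL  r4←0x4f
5: · ADDLE
6: ✓ CMP  NZCV=0000
7: · SUBLT
8: ✓ ADDLS  r3←0x81

EXEC = [4,8]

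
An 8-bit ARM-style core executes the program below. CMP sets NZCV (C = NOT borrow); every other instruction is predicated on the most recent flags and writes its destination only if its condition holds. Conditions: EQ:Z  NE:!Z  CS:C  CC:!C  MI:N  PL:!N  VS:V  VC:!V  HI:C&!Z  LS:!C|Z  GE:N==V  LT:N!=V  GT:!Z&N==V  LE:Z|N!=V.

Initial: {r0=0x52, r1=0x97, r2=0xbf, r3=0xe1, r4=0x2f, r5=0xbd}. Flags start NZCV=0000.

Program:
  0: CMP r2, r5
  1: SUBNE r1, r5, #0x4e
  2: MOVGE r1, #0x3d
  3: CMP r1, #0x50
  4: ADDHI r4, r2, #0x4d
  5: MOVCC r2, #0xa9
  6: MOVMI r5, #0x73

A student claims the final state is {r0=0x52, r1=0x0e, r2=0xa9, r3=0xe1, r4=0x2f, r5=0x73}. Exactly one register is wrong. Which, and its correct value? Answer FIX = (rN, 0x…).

FIX = (r1, 0x3d)

0: ✓ CMP  NZCV=0010
1: ✓ SUBNE  r1←0x6f
2: ✓ MOVGE  r1←0x3d
3: ✓ CMP  NZCV=1000
4: · ADDHI
5: ✓ MOVCC  r2←0xa9
6: ✓ MOVMI  r5←0x73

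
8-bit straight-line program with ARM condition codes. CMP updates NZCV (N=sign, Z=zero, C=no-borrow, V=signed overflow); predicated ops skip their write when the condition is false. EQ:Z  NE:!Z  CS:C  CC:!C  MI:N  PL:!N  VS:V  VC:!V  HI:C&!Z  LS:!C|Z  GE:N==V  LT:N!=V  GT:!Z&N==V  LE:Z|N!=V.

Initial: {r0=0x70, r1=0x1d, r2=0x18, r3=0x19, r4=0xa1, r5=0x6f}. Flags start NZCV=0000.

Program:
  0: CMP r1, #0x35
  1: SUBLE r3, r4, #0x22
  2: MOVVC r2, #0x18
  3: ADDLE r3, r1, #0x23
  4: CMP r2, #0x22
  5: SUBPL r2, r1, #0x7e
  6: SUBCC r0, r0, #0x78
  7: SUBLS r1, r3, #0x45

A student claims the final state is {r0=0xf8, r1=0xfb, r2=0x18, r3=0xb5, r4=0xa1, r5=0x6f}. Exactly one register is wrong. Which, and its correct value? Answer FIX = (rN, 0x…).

0: ✓ CMP  NZCV=1000
1: ✓ SUBLE  r3←0x7f
2: ✓ MOVVC  r2←0x18
3: ✓ ADDLE  r3←0x40
4: ✓ CMP  NZCV=1000
5: · SUBPL
6: ✓ SUBCC  r0←0xf8
7: ✓ SUBLS  r1←0xfb

FIX = (r3, 0x40)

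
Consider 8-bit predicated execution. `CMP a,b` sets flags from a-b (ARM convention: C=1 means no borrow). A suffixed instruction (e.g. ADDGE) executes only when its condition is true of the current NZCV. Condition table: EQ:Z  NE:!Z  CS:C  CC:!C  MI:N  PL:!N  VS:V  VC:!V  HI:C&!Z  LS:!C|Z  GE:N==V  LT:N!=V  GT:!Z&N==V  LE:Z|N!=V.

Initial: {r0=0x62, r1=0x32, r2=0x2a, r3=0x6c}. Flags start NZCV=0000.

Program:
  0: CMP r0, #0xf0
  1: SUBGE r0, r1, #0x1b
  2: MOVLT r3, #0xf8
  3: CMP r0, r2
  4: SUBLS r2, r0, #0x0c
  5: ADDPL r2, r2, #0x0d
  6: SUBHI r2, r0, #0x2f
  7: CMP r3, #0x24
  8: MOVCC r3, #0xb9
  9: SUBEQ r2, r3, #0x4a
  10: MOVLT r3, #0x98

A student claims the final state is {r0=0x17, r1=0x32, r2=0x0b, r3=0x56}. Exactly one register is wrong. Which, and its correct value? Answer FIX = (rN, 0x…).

[0] flags=0000 → (cmp)
[1] flags=0000 GE?T → r0=0x17
[2] flags=0000 LT?F → skip
[3] flags=1000 → (cmp)
[4] flags=1000 LS?T → r2=0x0b
[5] flags=1000 PL?F → skip
[6] flags=1000 HI?F → skip
[7] flags=0010 → (cmp)
[8] flags=0010 CC?F → skip
[9] flags=0010 EQ?F → skip
[10] flags=0010 LT?F → skip

FIX = (r3, 0x6c)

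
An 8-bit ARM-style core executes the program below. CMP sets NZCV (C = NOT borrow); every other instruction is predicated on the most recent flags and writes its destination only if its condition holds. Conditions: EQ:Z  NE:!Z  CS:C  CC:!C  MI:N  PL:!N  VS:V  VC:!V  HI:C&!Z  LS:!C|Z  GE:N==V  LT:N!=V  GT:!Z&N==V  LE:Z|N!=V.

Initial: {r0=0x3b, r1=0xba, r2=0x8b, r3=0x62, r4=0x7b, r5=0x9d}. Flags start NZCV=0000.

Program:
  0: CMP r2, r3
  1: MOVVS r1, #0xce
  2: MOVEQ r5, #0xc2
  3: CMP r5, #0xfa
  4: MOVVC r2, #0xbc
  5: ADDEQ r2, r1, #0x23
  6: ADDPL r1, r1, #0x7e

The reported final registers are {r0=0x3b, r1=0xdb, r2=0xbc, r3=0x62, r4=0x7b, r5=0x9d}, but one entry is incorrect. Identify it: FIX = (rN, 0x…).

FIX = (r1, 0xce)

0: ✓ CMP  NZCV=0011
1: ✓ MOVVS  r1←0xce
2: · MOVEQ
3: ✓ CMP  NZCV=1000
4: ✓ MOVVC  r2←0xbc
5: · ADDEQ
6: · ADDPL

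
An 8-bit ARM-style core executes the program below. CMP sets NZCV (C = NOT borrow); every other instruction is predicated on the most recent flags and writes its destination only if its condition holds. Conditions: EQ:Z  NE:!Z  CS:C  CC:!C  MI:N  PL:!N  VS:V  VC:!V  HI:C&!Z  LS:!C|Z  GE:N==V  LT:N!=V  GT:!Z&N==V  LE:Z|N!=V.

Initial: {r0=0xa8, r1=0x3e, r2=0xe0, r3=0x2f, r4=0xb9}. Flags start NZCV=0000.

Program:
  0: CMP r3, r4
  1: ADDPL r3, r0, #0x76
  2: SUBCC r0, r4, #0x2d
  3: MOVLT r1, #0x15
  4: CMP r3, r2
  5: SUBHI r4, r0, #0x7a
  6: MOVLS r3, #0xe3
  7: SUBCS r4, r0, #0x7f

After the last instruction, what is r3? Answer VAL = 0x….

VAL = 0xe3

0: ✓ CMP  NZCV=0000
1: ✓ ADDPL  r3←0x1e
2: ✓ SUBCC  r0←0x8c
3: · MOVLT
4: ✓ CMP  NZCV=0000
5: · SUBHI
6: ✓ MOVLS  r3←0xe3
7: · SUBCS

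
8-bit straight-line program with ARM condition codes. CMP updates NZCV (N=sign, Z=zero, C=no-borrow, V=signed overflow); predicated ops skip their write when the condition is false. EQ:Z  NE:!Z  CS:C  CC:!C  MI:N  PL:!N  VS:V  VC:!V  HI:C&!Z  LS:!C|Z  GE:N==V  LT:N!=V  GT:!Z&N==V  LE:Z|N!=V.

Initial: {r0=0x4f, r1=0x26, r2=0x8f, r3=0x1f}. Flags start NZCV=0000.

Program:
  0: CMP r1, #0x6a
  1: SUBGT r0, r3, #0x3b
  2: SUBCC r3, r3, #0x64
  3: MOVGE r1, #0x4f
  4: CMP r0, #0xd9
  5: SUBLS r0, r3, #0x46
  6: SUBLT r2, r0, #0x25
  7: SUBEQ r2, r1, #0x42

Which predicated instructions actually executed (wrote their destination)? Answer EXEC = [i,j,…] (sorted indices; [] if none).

EXEC = [2,5]

0: ✓ CMP  NZCV=1000
1: · SUBGT
2: ✓ SUBCC  r3←0xbb
3: · MOVGE
4: ✓ CMP  NZCV=0000
5: ✓ SUBLS  r0←0x75
6: · SUBLT
7: · SUBEQ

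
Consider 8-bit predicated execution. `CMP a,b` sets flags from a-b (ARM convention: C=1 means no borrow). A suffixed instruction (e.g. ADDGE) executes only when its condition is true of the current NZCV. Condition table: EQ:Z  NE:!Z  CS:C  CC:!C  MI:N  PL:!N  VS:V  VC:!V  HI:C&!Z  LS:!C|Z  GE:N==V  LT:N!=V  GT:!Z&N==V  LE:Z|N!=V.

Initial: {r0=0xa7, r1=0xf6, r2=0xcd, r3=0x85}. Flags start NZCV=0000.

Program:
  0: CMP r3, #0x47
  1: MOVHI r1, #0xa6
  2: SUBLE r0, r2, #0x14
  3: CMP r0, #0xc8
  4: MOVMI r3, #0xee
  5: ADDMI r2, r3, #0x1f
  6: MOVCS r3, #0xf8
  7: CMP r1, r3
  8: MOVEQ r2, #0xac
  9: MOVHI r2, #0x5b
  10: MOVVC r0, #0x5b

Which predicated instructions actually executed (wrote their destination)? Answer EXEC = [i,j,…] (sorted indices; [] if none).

0: ✓ CMP  NZCV=0011
1: ✓ MOVHI  r1←0xa6
2: ✓ SUBLE  r0←0xb9
3: ✓ CMP  NZCV=1000
4: ✓ MOVMI  r3←0xee
5: ✓ ADDMI  r2←0x0d
6: · MOVCS
7: ✓ CMP  NZCV=1000
8: · MOVEQ
9: · MOVHI
10: ✓ MOVVC  r0←0x5b

EXEC = [1,2,4,5,10]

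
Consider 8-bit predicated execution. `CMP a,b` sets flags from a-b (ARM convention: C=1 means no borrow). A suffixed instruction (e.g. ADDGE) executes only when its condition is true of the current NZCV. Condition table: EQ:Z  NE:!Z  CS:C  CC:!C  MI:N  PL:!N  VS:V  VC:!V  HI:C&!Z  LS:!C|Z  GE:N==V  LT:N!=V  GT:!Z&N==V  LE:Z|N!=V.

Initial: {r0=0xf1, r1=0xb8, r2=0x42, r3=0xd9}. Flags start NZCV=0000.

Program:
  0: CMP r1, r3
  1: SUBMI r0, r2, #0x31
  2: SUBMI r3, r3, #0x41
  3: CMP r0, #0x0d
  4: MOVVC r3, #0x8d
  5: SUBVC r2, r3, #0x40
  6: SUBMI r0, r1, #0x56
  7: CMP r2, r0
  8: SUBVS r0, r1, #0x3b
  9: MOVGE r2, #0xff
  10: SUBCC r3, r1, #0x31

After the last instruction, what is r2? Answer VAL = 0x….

0: ✓ CMP  NZCV=1000
1: ✓ SUBMI  r0←0x11
2: ✓ SUBMI  r3←0x98
3: ✓ CMP  NZCV=0010
4: ✓ MOVVC  r3←0x8d
5: ✓ SUBVC  r2←0x4d
6: · SUBMI
7: ✓ CMP  NZCV=0010
8: · SUBVS
9: ✓ MOVGE  r2←0xff
10: · SUBCC

VAL = 0xff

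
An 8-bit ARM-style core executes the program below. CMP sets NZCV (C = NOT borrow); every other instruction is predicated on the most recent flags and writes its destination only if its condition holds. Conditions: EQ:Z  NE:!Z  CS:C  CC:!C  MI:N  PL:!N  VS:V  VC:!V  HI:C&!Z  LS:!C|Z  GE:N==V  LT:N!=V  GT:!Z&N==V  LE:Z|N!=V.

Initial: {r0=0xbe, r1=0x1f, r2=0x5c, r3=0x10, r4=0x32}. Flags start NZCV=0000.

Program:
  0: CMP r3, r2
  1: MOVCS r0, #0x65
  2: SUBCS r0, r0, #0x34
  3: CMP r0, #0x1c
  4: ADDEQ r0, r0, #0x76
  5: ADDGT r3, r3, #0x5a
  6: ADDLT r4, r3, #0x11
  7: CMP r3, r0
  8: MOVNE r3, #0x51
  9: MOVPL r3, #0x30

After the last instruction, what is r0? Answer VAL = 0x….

VAL = 0xbe

0: ✓ CMP  NZCV=1000
1: · MOVCS
2: · SUBCS
3: ✓ CMP  NZCV=1010
4: · ADDEQ
5: · ADDGT
6: ✓ ADDLT  r4←0x21
7: ✓ CMP  NZCV=0000
8: ✓ MOVNE  r3←0x51
9: ✓ MOVPL  r3←0x30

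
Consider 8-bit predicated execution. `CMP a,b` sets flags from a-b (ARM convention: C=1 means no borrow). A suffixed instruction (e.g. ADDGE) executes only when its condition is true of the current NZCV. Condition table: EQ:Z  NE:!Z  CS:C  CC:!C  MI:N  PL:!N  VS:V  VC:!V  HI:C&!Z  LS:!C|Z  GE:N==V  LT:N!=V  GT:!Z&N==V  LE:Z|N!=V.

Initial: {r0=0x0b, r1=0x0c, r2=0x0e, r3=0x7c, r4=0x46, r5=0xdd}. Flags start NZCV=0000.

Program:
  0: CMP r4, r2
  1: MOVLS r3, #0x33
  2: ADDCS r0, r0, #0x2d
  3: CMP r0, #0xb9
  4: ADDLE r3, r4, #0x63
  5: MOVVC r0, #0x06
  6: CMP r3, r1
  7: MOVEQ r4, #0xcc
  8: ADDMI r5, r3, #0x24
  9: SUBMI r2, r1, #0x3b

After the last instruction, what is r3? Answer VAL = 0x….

0: ✓ CMP  NZCV=0010
1: · MOVLS
2: ✓ ADDCS  r0←0x38
3: ✓ CMP  NZCV=0000
4: · ADDLE
5: ✓ MOVVC  r0←0x06
6: ✓ CMP  NZCV=0010
7: · MOVEQ
8: · ADDMI
9: · SUBMI

VAL = 0x7c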